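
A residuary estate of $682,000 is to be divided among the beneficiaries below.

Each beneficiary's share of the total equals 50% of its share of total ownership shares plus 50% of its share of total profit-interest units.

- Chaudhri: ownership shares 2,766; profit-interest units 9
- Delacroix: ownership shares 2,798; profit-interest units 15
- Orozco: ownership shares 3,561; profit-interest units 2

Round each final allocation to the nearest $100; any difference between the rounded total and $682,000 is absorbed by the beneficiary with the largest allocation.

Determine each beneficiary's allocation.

Chaudhri: $221,400 · Delacroix: $301,300 · Orozco: $159,300

Totals — ownership shares 9,125, profit-interest units 26.
Combined weights (50% ownership shares + 50% profit-interest units): Chaudhri 0.3246; Delacroix 0.4418; Orozco 0.2336.
Proportional shares: Chaudhri 221,403.50; Delacroix 301,291.65; Orozco 159,304.85.
After rounding ($100): Chaudhri $221,400; Delacroix $301,300; Orozco $159,300. Sum = $682,000.
Rounded total matches; no reconciliation needed.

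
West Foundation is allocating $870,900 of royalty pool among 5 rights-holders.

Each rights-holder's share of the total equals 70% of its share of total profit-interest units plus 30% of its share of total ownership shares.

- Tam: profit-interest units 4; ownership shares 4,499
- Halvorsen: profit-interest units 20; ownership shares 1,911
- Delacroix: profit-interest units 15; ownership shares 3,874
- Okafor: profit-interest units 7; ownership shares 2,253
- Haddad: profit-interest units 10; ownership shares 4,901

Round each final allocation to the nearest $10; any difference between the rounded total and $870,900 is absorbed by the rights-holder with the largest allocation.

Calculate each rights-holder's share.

Tam: $110,950; Halvorsen: $246,360; Delacroix: $221,340; Okafor: $109,960; Haddad: $182,290

Profit-interest units total 56; ownership shares total 17,438.
Combined weights (70% profit-interest units + 30% ownership shares): Tam 0.1274; Halvorsen 0.2829; Delacroix 0.2541; Okafor 0.1263; Haddad 0.2093.
Pro-rata amounts: Tam 110,952.60; Halvorsen 246,357.12; Delacroix 221,337.10; Okafor 109,959.99; Haddad 182,293.18.
After rounding ($10): Tam $110,950; Halvorsen $246,360; Delacroix $221,340; Okafor $109,960; Haddad $182,290. Sum = $870,900.
Rounded total matches; no reconciliation needed.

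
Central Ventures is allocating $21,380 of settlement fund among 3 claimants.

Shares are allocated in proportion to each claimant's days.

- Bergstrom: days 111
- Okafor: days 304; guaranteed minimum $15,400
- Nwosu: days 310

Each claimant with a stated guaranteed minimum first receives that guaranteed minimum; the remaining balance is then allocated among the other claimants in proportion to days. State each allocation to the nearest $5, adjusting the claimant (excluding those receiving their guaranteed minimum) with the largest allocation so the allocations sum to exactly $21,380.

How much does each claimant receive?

Fund the minimums — Okafor $15,400. Balance $5,980.
Balance split over remaining days 421: Bergstrom 1,576.67 → $1,575; Nwosu 4,403.33 → $4,405.

Bergstrom: $1,575 | Okafor: $15,400 | Nwosu: $4,405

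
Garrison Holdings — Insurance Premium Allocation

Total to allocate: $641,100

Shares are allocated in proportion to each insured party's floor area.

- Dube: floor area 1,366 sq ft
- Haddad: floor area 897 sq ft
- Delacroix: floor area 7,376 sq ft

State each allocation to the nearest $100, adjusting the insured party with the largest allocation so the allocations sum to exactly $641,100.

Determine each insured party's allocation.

Total floor area = 9,639.
Proportional shares: Dube 1,366/9,639 × $641,100 = 90,854.09; Haddad 897/9,639 × $641,100 = 59,660.41; Delacroix 7,376/9,639 × $641,100 = 490,585.50.
Rounded to nearest $100: Dube $90,900; Haddad $59,700; Delacroix $490,600. Sum = $641,200.
Difference $641,100 − $641,200 = −$100 applied to largest allocation (Delacroix): Delacroix becomes $490,500.

Dube: $90,900 | Haddad: $59,700 | Delacroix: $490,500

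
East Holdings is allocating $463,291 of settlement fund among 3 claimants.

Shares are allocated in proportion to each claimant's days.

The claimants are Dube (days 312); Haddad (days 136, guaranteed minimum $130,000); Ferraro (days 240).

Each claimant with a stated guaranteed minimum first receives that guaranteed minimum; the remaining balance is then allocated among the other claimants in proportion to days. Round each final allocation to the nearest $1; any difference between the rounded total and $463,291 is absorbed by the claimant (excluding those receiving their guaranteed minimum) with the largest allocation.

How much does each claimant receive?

Dube: $188,382 · Haddad: $130,000 · Ferraro: $144,909

Guaranteed amounts: Haddad $130,000. Remaining pool $333,291.
Remaining pool split over remaining days 552: Dube 188,381.87 → $188,382; Ferraro 144,909.13 → $144,909.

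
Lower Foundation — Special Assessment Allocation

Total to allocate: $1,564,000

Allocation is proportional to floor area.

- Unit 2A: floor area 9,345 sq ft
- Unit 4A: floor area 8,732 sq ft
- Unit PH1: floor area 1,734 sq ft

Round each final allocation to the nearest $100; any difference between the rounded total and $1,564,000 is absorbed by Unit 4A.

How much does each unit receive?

Unit 2A: $737,800; Unit 4A: $689,300; Unit PH1: $136,900

Floor area total: 19,811.
Unrounded shares: Unit 2A 9,345/19,811 × $1,564,000 = 737,750.74; Unit 4A 8,732/19,811 × $1,564,000 = 689,356.82; Unit PH1 1,734/19,811 × $1,564,000 = 136,892.43.
At nearest $100: Unit 2A $737,800; Unit 4A $689,400; Unit PH1 $136,900. Sum = $1,564,100.
Difference $1,564,000 − $1,564,100 = −$100 applied to Unit 4A: Unit 4A becomes $689,300.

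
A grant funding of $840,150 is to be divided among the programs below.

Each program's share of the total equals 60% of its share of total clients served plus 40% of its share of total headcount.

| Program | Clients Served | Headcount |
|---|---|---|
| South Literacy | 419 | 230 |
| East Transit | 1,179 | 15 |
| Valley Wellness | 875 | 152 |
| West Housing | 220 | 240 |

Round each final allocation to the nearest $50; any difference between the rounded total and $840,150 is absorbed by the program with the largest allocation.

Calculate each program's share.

Totals — clients served 2,693, headcount 637.
Blended shares (60% clients served + 40% headcount): South Literacy 0.2378; East Transit 0.2721; Valley Wellness 0.2904; West Housing 0.1997.
Unrounded shares: South Literacy 199,770.98; East Transit 228,604.96; Valley Wellness 243,977.27; West Housing 167,796.78.
After rounding ($50): South Literacy $199,750; East Transit $228,600; Valley Wellness $244,000; West Housing $167,800. Sum = $840,150.
Sum already equals the total — no adjustment.

South Literacy: $199,750; East Transit: $228,600; Valley Wellness: $244,000; West Housing: $167,800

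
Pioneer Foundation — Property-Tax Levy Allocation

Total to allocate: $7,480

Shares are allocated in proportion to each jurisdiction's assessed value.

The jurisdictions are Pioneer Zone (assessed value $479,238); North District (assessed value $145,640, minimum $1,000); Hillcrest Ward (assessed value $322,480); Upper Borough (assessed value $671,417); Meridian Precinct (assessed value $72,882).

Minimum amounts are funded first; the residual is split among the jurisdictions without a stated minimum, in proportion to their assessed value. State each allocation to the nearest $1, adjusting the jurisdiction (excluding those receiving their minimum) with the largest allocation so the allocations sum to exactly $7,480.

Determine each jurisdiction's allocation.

Guaranteed amounts: North District $1,000. Balance $6,480.
Balance split over remaining assessed value 1,546,017: Pioneer Zone 2,008.69 → $2,009; Hillcrest Ward 1,351.65 → $1,352; Upper Borough 2,814.19 → $2,814; Meridian Precinct 305.48 → $305.

Pioneer Zone: $2,009 · North District: $1,000 · Hillcrest Ward: $1,352 · Upper Borough: $2,814 · Meridian Precinct: $305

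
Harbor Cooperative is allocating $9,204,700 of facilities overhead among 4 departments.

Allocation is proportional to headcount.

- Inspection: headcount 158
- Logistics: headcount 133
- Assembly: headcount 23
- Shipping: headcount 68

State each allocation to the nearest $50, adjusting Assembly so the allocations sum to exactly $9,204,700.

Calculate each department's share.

Total headcount = 382.
Pro-rata amounts: Inspection 158/382 × $9,204,700 = 3,807,179.58; Logistics 133/382 × $9,204,700 = 3,204,777.75; Assembly 23/382 × $9,204,700 = 554,209.69; Shipping 68/382 × $9,204,700 = 1,638,532.98.
Rounded to nearest $50: Inspection $3,807,200; Logistics $3,204,800; Assembly $554,200; Shipping $1,638,550. Sum = $9,204,750.
Difference $9,204,700 − $9,204,750 = −$50 applied to Assembly: Assembly becomes $554,150.

Inspection: $3,807,200 · Logistics: $3,204,800 · Assembly: $554,150 · Shipping: $1,638,550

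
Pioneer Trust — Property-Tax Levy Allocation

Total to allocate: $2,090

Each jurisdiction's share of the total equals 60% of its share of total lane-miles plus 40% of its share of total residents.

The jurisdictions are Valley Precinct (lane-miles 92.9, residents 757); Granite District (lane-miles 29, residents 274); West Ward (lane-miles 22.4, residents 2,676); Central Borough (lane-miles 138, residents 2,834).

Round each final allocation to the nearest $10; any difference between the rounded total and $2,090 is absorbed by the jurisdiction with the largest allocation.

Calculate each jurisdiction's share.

Valley Precinct: $510 | Granite District: $160 | West Ward: $440 | Central Borough: $980

Lane-miles total 282.3; residents total 6,541.
Combined weights (60% lane-miles + 40% residents): Valley Precinct 0.2437; Granite District 0.0784; West Ward 0.2113; Central Borough 0.4666.
Raw shares: Valley Precinct 509.42; Granite District 163.84; West Ward 441.52; Central Borough 975.22.
After rounding ($10): Valley Precinct $510; Granite District $160; West Ward $440; Central Borough $980. Sum = $2,090.
Sum already equals the total — no adjustment.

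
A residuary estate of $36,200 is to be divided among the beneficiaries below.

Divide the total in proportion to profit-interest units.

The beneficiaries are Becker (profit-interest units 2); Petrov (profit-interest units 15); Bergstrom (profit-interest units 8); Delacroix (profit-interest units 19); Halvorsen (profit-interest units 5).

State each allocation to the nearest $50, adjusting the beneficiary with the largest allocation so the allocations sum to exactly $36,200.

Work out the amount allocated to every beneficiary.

Becker: $1,500; Petrov: $11,100; Bergstrom: $5,900; Delacroix: $14,000; Halvorsen: $3,700

Total profit-interest units = 49.
Raw shares: Becker 2/49 × $36,200 = 1,477.55; Petrov 15/49 × $36,200 = 11,081.63; Bergstrom 8/49 × $36,200 = 5,910.20; Delacroix 19/49 × $36,200 = 14,036.73; Halvorsen 5/49 × $36,200 = 3,693.88.
Rounded to nearest $50: Becker $1,500; Petrov $11,100; Bergstrom $5,900; Delacroix $14,050; Halvorsen $3,700. Sum = $36,250.
Difference $36,200 − $36,250 = −$50 applied to largest allocation (Delacroix): Delacroix becomes $14,000.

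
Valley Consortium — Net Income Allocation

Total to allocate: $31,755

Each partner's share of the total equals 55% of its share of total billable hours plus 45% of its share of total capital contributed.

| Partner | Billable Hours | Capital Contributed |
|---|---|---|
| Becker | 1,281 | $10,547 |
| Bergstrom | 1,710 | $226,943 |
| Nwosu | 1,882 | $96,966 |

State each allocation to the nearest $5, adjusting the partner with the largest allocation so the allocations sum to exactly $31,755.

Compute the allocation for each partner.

Becker: $5,040 · Bergstrom: $15,825 · Nwosu: $10,890

Billable hours total 4,873; capital contributed total 334,456.
Composite weights (55% billable hours + 45% capital contributed): Becker 0.1588; Bergstrom 0.4983; Nwosu 0.3429.
Pro-rata amounts: Becker 5,041.84; Bergstrom 15,825.01; Nwosu 10,888.16.
After rounding ($5): Becker $5,040; Bergstrom $15,825; Nwosu $10,890. Sum = $31,755.
No rounding difference to absorb.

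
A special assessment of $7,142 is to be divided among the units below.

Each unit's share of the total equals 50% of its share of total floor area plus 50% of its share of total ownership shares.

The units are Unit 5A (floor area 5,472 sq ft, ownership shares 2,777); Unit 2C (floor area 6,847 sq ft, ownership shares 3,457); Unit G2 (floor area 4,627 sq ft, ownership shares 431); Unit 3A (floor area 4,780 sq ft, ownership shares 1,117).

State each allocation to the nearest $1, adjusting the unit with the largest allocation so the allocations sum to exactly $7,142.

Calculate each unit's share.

Unit 5A: $2,174 · Unit 2C: $2,712 · Unit G2: $958 · Unit 3A: $1,298

Totals — floor area 21,726, ownership shares 7,782.
Blended shares (50% floor area + 50% ownership shares): Unit 5A 0.3044; Unit 2C 0.3797; Unit G2 0.1342; Unit 3A 0.1818.
Raw shares: Unit 5A 2,173.72; Unit 2C 2,711.76; Unit G2 958.30; Unit 3A 1,298.23.
Rounded to nearest $1: Unit 5A $2,174; Unit 2C $2,712; Unit G2 $958; Unit 3A $1,298. Sum = $7,142.
Rounded total matches; no reconciliation needed.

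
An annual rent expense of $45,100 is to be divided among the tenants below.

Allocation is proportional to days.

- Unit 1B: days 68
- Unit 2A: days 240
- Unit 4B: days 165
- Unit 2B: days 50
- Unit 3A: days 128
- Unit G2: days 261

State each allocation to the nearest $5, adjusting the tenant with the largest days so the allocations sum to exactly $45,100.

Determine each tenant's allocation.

Days total: 912.
Pro-rata amounts: Unit 1B 68/912 × $45,100 = 3,362.72; Unit 2A 240/912 × $45,100 = 11,868.42; Unit 4B 165/912 × $45,100 = 8,159.54; Unit 2B 50/912 × $45,100 = 2,472.59; Unit 3A 128/912 × $45,100 = 6,329.82; Unit G2 261/912 × $45,100 = 12,906.91.
At nearest $5: Unit 1B $3,365; Unit 2A $11,870; Unit 4B $8,160; Unit 2B $2,475; Unit 3A $6,330; Unit G2 $12,905. Sum = $45,105.
Difference $45,100 − $45,105 = −$5 applied to largest days (Unit G2): Unit G2 becomes $12,900.

Unit 1B: $3,365; Unit 2A: $11,870; Unit 4B: $8,160; Unit 2B: $2,475; Unit 3A: $6,330; Unit G2: $12,900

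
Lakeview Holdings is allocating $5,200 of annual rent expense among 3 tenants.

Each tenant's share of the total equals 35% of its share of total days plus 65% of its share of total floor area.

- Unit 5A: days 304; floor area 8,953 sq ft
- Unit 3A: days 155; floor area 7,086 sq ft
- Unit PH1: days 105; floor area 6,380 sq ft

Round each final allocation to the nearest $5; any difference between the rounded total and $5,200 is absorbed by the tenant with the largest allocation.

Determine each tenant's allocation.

Days total 564; floor area total 22,419.
Combined weights (35% days + 65% floor area): Unit 5A 0.4482; Unit 3A 0.3016; Unit PH1 0.2501.
Proportional shares: Unit 5A 2,330.79; Unit 3A 1,568.50; Unit PH1 1,300.71.
After rounding ($5): Unit 5A $2,330; Unit 3A $1,570; Unit PH1 $1,300. Sum = $5,200.
Rounded total matches; no reconciliation needed.

Unit 5A: $2,330 | Unit 3A: $1,570 | Unit PH1: $1,300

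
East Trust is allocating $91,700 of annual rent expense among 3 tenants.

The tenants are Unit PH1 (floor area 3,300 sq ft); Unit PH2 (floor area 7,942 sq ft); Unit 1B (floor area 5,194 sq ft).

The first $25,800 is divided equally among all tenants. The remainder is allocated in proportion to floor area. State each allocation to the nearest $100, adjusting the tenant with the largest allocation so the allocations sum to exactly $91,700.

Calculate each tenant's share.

Unit PH1: $21,800; Unit PH2: $40,500; Unit 1B: $29,400

Equal tier: $25,800 ÷ 3 = $8,600 apiece.
Remainder $65,900 by floor area (total 16,436): Unit PH1 13,231.32 → $13,200; Unit PH2 31,843.38 → $31,800; Unit 1B 20,825.30 → $20,800.
Rounding difference +$100 on remainder applied to Unit PH2.
Totals: Unit PH1 $8,600 + $13,200 = $21,800; Unit PH2 $8,600 + $31,900 = $40,500; Unit 1B $8,600 + $20,800 = $29,400.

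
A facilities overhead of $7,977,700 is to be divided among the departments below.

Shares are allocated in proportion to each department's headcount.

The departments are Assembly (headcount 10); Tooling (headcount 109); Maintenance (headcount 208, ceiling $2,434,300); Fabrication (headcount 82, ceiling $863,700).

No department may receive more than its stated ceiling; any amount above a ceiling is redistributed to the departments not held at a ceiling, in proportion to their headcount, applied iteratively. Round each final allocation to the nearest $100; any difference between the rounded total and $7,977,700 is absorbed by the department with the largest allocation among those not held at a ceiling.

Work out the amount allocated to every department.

Assembly: $393,300; Tooling: $4,286,400; Maintenance: $2,434,300; Fabrication: $863,700

Headcount total: 409.
Unconstrained shares: Assembly 195,053.79; Tooling 2,126,086.31; Maintenance 4,057,118.83; Fabrication 1,599,441.08.
Held at cap: Maintenance ($2,434,300), Fabrication ($863,700); residual $4,679,700 reallocated over remaining headcount 119.
Redistributed shares: Assembly 393,252.10 → $393,300; Tooling 4,286,447.90 → $4,286,400.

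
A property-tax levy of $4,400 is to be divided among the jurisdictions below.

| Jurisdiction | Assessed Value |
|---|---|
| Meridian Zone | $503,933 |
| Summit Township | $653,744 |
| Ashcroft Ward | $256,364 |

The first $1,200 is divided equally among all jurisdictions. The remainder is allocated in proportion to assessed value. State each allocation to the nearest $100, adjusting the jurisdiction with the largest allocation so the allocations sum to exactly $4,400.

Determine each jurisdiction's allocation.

Meridian Zone: $1,500; Summit Township: $1,900; Ashcroft Ward: $1,000

Equal tier: $1,200 ÷ 3 = $400 apiece.
Remainder $3,200 by assessed value (total 1,414,041): Meridian Zone 1,140.41 → $1,100; Summit Township 1,479.43 → $1,500; Ashcroft Ward 580.16 → $600.
Totals: Meridian Zone $400 + $1,100 = $1,500; Summit Township $400 + $1,500 = $1,900; Ashcroft Ward $400 + $600 = $1,000.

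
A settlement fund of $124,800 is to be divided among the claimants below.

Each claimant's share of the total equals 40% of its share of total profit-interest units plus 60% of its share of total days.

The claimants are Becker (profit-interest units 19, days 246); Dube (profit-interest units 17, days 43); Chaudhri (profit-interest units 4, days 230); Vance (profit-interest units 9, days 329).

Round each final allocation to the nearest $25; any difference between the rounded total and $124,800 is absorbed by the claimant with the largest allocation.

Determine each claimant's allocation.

Becker: $41,075; Dube: $21,125; Chaudhri: $24,375; Vance: $38,225

Totals — profit-interest units 49, days 848.
Blended shares (40% profit-interest units + 60% days): Becker 0.3292; Dube 0.1692; Chaudhri 0.1954; Vance 0.3063.
Raw shares: Becker 41,079.00; Dube 21,116.16; Chaudhri 24,384.54; Vance 38,220.30.
Rounded to nearest $25: Becker $41,075; Dube $21,125; Chaudhri $24,375; Vance $38,225. Sum = $124,800.
Rounded total matches; no reconciliation needed.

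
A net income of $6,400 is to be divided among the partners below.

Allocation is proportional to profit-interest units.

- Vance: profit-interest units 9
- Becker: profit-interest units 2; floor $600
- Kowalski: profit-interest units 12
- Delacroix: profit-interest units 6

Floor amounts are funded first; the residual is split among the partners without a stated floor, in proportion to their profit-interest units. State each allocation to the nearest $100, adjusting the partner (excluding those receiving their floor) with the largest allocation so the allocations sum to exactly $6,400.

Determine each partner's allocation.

Vance: $1,900 · Becker: $600 · Kowalski: $2,600 · Delacroix: $1,300

Minimums first: Becker $600. Balance $5,800.
Balance split over remaining profit-interest units 27: Vance 1,933.33 → $1,900; Kowalski 2,577.78 → $2,600; Delacroix 1,288.89 → $1,300.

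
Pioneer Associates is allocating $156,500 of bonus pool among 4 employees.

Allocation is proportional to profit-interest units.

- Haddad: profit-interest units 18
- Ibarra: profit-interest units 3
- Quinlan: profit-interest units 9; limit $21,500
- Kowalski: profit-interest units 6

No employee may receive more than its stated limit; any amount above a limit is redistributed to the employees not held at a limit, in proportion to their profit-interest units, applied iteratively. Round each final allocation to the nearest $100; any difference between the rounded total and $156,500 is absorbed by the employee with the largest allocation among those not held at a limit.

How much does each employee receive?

Haddad: $90,000 · Ibarra: $15,000 · Quinlan: $21,500 · Kowalski: $30,000

Profit-interest units total: 36.
Proportional shares (ignoring caps): Haddad 78,250.00; Ibarra 13,041.67; Quinlan 39,125.00; Kowalski 26,083.33.
Cap binds for Quinlan ($21,500); residual $135,000 reallocated over remaining profit-interest units 27.
Redistributed shares: Haddad 90,000.00 → $90,000; Ibarra 15,000.00 → $15,000; Kowalski 30,000.00 → $30,000.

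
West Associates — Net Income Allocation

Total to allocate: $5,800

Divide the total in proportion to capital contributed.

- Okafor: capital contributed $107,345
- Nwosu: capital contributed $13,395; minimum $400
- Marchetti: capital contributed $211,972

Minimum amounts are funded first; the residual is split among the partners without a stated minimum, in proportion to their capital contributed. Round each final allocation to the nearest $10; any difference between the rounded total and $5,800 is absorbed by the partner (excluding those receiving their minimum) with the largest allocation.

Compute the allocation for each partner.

Minimums first: Nwosu $400. Residual $5,400.
Residual split over remaining capital contributed 319,317: Okafor 1,815.32 → $1,820; Marchetti 3,584.68 → $3,580.

Okafor: $1,820; Nwosu: $400; Marchetti: $3,580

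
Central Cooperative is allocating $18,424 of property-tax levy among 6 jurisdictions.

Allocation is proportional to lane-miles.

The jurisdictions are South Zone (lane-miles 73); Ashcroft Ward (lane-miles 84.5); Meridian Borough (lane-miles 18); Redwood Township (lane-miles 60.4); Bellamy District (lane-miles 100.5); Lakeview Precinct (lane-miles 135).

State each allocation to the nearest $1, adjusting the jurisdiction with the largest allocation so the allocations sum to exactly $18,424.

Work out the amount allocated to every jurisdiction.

South Zone: $2,853 · Ashcroft Ward: $3,303 · Meridian Borough: $704 · Redwood Township: $2,361 · Bellamy District: $3,928 · Lakeview Precinct: $5,275

Combined lane-miles = 471.4.
Raw shares: South Zone 73/471.4 × $18,424 = 2,853.10; Ashcroft Ward 84.5/471.4 × $18,424 = 3,302.56; Meridian Borough 18/471.4 × $18,424 = 703.504; Redwood Township 60.4/471.4 × $18,424 = 2,360.65; Bellamy District 100.5/471.4 × $18,424 = 3,927.90; Lakeview Precinct 135/471.4 × $18,424 = 5,276.28.
At nearest $1: South Zone $2,853; Ashcroft Ward $3,303; Meridian Borough $704; Redwood Township $2,361; Bellamy District $3,928; Lakeview Precinct $5,276. Sum = $18,425.
Difference $18,424 − $18,425 = −$1 applied to largest allocation (Lakeview Precinct): Lakeview Precinct becomes $5,275.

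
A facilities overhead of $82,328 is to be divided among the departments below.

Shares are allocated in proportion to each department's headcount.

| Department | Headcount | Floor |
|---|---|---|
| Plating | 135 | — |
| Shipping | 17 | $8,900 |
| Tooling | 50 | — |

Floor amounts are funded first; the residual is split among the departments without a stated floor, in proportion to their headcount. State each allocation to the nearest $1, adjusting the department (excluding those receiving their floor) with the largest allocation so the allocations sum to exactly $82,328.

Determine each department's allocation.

Minimums first: Shipping $8,900. Remaining pool $73,428.
Remaining pool split over remaining headcount 185: Plating 53,582.59 → $53,583; Tooling 19,845.41 → $19,845.

Plating: $53,583; Shipping: $8,900; Tooling: $19,845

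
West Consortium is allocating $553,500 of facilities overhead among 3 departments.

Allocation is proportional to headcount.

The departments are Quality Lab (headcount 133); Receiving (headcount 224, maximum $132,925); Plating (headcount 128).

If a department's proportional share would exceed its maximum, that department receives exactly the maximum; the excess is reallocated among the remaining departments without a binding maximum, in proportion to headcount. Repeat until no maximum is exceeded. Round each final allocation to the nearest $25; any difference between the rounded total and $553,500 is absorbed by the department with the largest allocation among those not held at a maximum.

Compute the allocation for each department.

Sum of headcount: 485.
Unconstrained shares: Quality Lab 151,784.54; Receiving 255,637.11; Plating 146,078.35.
Cap binds for Receiving ($132,925); residual $420,575 reallocated over remaining headcount 261.
Shares after redistribution: Quality Lab 214,316.00 → $214,325; Plating 206,259.00 → $206,250.

Quality Lab: $214,325; Receiving: $132,925; Plating: $206,250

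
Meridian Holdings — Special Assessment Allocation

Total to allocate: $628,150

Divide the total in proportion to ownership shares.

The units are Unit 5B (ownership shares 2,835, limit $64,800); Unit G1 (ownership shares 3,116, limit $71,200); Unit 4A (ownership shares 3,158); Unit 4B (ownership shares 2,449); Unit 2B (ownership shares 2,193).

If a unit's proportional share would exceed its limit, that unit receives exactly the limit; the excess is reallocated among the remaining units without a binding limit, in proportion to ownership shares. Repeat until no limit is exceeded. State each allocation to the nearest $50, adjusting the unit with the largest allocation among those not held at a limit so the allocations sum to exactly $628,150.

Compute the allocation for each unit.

Ownership shares total: 13,751.
Pro-rata shares before constraints: Unit 5B 129,503.69; Unit G1 142,339.86; Unit 4A 144,258.43; Unit 4B 111,871.09; Unit 2B 100,176.93.
Held at cap: Unit 5B ($64,800), Unit G1 ($71,200); residual $492,150 reallocated over remaining ownership shares 7,800.
Redistributed shares: Unit 4A 199,257.65 → $199,250; Unit 4B 154,522.48 → $154,500; Unit 2B 138,369.87 → $138,350.
Rounding difference +$50 applied to Unit 4A → $199,300.

Unit 5B: $64,800 | Unit G1: $71,200 | Unit 4A: $199,300 | Unit 4B: $154,500 | Unit 2B: $138,350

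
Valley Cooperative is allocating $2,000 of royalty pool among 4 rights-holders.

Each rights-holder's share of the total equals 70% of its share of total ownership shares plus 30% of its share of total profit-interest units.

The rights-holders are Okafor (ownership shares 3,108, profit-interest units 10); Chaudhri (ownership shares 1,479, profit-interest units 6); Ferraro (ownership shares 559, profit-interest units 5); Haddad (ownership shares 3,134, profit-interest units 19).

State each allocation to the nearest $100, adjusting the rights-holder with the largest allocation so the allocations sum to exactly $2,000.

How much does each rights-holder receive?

Okafor: $700; Chaudhri: $300; Ferraro: $200; Haddad: $800

Totals — ownership shares 8,280, profit-interest units 40.
Composite weights (70% ownership shares + 30% profit-interest units): Okafor 0.3378; Chaudhri 0.1700; Ferraro 0.0848; Haddad 0.4075.
Raw shares: Okafor 675.51; Chaudhri 340.07; Ferraro 169.52; Haddad 814.90.
After rounding ($100): Okafor $700; Chaudhri $300; Ferraro $200; Haddad $800. Sum = $2,000.
Rounded total matches; no reconciliation needed.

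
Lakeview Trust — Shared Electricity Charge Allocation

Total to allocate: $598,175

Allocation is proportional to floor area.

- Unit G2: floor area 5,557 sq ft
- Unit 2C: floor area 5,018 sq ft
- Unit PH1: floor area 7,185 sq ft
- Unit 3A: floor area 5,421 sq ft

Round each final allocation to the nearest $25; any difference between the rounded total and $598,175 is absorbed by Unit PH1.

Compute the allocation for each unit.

Total floor area = 23,181.
Proportional shares: Unit G2 5,557/23,181 × $598,175 = 143,395.82; Unit 2C 5,018/23,181 × $598,175 = 129,487.17; Unit PH1 7,185/23,181 × $598,175 = 185,405.61; Unit 3A 5,421/23,181 × $598,175 = 139,886.40.
Rounded to nearest $25: Unit G2 $143,400; Unit 2C $129,475; Unit PH1 $185,400; Unit 3A $139,875. Sum = $598,150.
Difference $598,175 − $598,150 = +$25 applied to Unit PH1: Unit PH1 becomes $185,425.

Unit G2: $143,400; Unit 2C: $129,475; Unit PH1: $185,425; Unit 3A: $139,875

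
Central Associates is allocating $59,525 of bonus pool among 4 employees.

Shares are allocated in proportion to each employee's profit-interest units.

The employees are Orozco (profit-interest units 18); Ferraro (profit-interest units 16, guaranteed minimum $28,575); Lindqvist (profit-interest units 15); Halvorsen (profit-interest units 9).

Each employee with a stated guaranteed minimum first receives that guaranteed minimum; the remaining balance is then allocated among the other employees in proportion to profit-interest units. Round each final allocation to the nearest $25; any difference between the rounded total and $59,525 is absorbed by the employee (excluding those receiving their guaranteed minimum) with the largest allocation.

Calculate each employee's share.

Minimums first: Ferraro $28,575. Balance $30,950.
Balance split over remaining profit-interest units 42: Orozco 13,264.29 → $13,275; Lindqvist 11,053.57 → $11,050; Halvorsen 6,632.14 → $6,625.

Orozco: $13,275 · Ferraro: $28,575 · Lindqvist: $11,050 · Halvorsen: $6,625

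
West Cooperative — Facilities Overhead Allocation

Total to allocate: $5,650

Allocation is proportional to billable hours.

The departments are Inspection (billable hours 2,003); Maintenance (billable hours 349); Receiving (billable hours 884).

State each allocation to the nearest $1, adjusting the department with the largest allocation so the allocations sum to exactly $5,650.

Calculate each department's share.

Inspection: $3,498; Maintenance: $609; Receiving: $1,543

Combined billable hours = 3,236.
Proportional shares: Inspection 2,003/3,236 × $5,650 = 3,497.20; Maintenance 349/3,236 × $5,650 = 609.35; Receiving 884/3,236 × $5,650 = 1,543.45.
At nearest $1: Inspection $3,497; Maintenance $609; Receiving $1,543. Sum = $5,649.
Difference $5,650 − $5,649 = +$1 applied to largest allocation (Inspection): Inspection becomes $3,498.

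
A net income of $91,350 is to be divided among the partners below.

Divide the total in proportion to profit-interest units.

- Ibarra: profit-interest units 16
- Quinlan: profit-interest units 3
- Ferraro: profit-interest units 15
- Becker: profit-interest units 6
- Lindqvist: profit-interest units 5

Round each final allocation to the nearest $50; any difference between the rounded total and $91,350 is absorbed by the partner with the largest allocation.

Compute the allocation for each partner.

Combined profit-interest units = 45.
Proportional shares: Ibarra 16/45 × $91,350 = 32,480.00; Quinlan 3/45 × $91,350 = 6,090.00; Ferraro 15/45 × $91,350 = 30,450.00; Becker 6/45 × $91,350 = 12,180.00; Lindqvist 5/45 × $91,350 = 10,150.00.
At nearest $50: Ibarra $32,500; Quinlan $6,100; Ferraro $30,450; Becker $12,200; Lindqvist $10,150. Sum = $91,400.
Difference $91,350 − $91,400 = −$50 applied to largest allocation (Ibarra): Ibarra becomes $32,450.

Ibarra: $32,450; Quinlan: $6,100; Ferraro: $30,450; Becker: $12,200; Lindqvist: $10,150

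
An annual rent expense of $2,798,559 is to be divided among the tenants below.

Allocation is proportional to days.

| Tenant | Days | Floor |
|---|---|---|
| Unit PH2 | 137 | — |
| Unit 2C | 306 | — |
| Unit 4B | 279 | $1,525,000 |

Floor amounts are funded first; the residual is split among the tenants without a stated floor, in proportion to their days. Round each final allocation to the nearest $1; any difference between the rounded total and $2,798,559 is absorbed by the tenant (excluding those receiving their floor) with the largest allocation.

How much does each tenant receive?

Unit PH2: $393,855; Unit 2C: $879,704; Unit 4B: $1,525,000

Fund the minimums — Unit 4B $1,525,000. Balance $1,273,559.
Balance split over remaining days 443: Unit PH2 393,854.59 → $393,855; Unit 2C 879,704.41 → $879,704.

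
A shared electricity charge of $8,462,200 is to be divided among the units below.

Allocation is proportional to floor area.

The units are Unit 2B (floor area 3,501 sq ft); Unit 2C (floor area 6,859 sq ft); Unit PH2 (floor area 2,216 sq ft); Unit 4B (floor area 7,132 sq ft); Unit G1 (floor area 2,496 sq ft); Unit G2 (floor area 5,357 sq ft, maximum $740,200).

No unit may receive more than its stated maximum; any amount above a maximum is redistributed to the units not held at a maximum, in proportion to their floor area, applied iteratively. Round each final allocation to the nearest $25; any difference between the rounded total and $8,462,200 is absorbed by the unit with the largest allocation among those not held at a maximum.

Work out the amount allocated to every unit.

Unit 2B: $1,217,550; Unit 2C: $2,385,400; Unit PH2: $770,675; Unit 4B: $2,480,325; Unit G1: $868,050; Unit G2: $740,200

Sum of floor area: 27,561.
Unconstrained shares: Unit 2B 1,074,930.60; Unit 2C 2,105,955.15; Unit PH2 680,390.23; Unit 4B 2,189,775.78; Unit G1 766,360.12; Unit G2 1,644,788.12.
Held at cap: Unit G2 ($740,200); balance $7,722,000 reallocated over remaining floor area 22,204.
Remaining shares: Unit 2B 1,217,560.89 → $1,217,550; Unit 2C 2,385,389.93 → $2,385,400; Unit PH2 770,669.79 → $770,675; Unit 4B 2,480,332.55 → $2,480,325; Unit G1 868,046.84 → $868,050.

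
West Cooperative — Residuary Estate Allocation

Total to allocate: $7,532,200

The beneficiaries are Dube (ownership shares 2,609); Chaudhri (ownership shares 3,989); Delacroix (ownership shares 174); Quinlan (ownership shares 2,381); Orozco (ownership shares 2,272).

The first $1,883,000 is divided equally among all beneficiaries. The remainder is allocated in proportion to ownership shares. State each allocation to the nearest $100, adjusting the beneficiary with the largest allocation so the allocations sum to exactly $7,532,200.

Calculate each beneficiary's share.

Dube: $1,666,600 | Chaudhri: $2,349,100 | Delacroix: $462,600 | Quinlan: $1,553,900 | Orozco: $1,500,000

First tranche $1,883,000 split equally: $376,600 each.
Remainder $5,649,200 by ownership shares (total 11,425): Dube 1,290,044.88 → $1,290,000; Chaudhri 1,972,399.02 → $1,972,400; Delacroix 86,035.96 → $86,000; Quinlan 1,177,308.11 → $1,177,300; Orozco 1,123,412.03 → $1,123,400.
Rounding difference +$100 on remainder applied to Chaudhri.
Totals: Dube $376,600 + $1,290,000 = $1,666,600; Chaudhri $376,600 + $1,972,500 = $2,349,100; Delacroix $376,600 + $86,000 = $462,600; Quinlan $376,600 + $1,177,300 = $1,553,900; Orozco $376,600 + $1,123,400 = $1,500,000.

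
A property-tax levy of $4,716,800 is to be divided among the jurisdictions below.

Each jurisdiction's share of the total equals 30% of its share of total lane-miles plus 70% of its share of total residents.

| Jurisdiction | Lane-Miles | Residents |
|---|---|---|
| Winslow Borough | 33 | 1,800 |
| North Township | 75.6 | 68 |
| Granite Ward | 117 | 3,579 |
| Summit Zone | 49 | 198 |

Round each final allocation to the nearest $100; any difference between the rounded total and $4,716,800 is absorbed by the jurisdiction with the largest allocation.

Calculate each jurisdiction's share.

Totals — lane-miles 274.6, residents 5,645.
Combined weights (30% lane-miles + 70% residents): Winslow Borough 0.2593; North Township 0.0910; Granite Ward 0.5716; Summit Zone 0.0781.
Proportional shares: Winslow Borough 1,222,871.99; North Township 429,347.21; Granite Ward 2,696,268.95; Summit Zone 368,311.86.
Rounded to nearest $100: Winslow Borough $1,222,900; North Township $429,300; Granite Ward $2,696,300; Summit Zone $368,300. Sum = $4,716,800.
Sum already equals the total — no adjustment.

Winslow Borough: $1,222,900 | North Township: $429,300 | Granite Ward: $2,696,300 | Summit Zone: $368,300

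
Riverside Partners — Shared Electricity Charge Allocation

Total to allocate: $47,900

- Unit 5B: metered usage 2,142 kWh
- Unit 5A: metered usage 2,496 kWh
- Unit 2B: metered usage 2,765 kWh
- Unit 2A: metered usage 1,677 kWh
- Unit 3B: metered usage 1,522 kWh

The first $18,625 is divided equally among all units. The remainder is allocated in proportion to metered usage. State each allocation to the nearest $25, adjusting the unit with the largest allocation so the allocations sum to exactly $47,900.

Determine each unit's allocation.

Unit 5B: $9,650 | Unit 5A: $10,625 | Unit 2B: $11,350 | Unit 2A: $8,350 | Unit 3B: $7,925

Equal tier: $18,625 ÷ 5 = $3,725 apiece.
Remainder $29,275 by metered usage (total 10,602): Unit 5B 5,914.64 → $5,925; Unit 5A 6,892.13 → $6,900; Unit 2B 7,634.92 → $7,625; Unit 2A 4,630.65 → $4,625; Unit 3B 4,202.66 → $4,200.
Totals: Unit 5B $3,725 + $5,925 = $9,650; Unit 5A $3,725 + $6,900 = $10,625; Unit 2B $3,725 + $7,625 = $11,350; Unit 2A $3,725 + $4,625 = $8,350; Unit 3B $3,725 + $4,200 = $7,925.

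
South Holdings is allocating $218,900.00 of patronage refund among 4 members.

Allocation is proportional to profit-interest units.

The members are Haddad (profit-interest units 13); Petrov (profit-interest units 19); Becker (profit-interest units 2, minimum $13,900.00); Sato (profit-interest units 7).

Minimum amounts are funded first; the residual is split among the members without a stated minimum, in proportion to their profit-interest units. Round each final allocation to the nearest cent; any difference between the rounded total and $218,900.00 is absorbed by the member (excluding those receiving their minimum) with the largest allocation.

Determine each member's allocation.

Haddad: $68,333.33 · Petrov: $99,871.80 · Becker: $13,900.00 · Sato: $36,794.87

Minimums first: Becker $13,900.00. Balance $205,000.00.
Balance split over remaining profit-interest units 39: Haddad 68,333.3333 → $68,333.33; Petrov 99,871.7949 → $99,871.79; Sato 36,794.8718 → $36,794.87.
Rounding difference +$0.01 applied to Petrov → $99,871.80.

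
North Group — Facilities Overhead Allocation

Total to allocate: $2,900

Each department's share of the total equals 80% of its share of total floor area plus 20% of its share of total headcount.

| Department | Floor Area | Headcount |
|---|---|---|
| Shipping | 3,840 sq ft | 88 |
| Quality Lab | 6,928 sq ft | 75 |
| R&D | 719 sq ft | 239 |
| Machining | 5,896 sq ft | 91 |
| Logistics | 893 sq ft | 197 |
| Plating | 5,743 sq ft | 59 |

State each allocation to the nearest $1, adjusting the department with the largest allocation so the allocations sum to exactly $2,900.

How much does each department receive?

Floor area total 24,019; headcount total 749.
Composite weights (80% floor area + 20% headcount): Shipping 0.1514; Quality Lab 0.2508; R&D 0.0878; Machining 0.2207; Logistics 0.0823; Plating 0.2070.
Unrounded shares: Shipping 439.05; Quality Lab 727.25; R&D 254.52; Machining 639.96; Logistics 238.81; Plating 600.41.
At nearest $1: Shipping $439; Quality Lab $727; R&D $255; Machining $640; Logistics $239; Plating $600. Sum = $2,900.
No rounding difference to absorb.

Shipping: $439; Quality Lab: $727; R&D: $255; Machining: $640; Logistics: $239; Plating: $600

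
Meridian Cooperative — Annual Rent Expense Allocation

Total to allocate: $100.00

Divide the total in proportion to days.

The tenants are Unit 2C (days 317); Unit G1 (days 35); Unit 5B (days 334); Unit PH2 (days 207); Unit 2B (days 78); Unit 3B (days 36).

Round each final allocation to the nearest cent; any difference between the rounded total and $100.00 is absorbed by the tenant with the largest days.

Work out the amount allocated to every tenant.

Combined days = 317 + 35 + 334 + 207 + 78 + 36 = 1,007.
Pro-rata amounts: Unit 2C 31.4796; Unit G1 3.4757; Unit 5B 33.1678; Unit PH2 20.5561; Unit 2B 7.7458; Unit 3B 3.57498.
After rounding (cent): Unit 2C $31.48; Unit G1 $3.48; Unit 5B $33.17; Unit PH2 $20.56; Unit 2B $7.75; Unit 3B $3.57. Sum = $100.01.
Difference $100.00 − $100.01 = −$0.01 applied to largest days (Unit 5B): Unit 5B becomes $33.16.

Unit 2C: $31.48 | Unit G1: $3.48 | Unit 5B: $33.16 | Unit PH2: $20.56 | Unit 2B: $7.75 | Unit 3B: $3.57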